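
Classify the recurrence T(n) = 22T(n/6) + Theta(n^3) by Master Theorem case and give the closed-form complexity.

Master Theorem for T(n) = 22T(n/6) + O(n^3):

a = 22, b = 6, c = 3
log_b(a) = log_6(22) = 1.7251

Case 3: c = 3 > log_6(22) = 1.7251
T(n) = O(n^3) = O(n^3)

For T(n) = 22T(n/6) + O(n^3): log_6(22) = 1.7251. This is Case 3 of the Master Theorem (c > log_b(a), work dominated by root), giving O(n^3).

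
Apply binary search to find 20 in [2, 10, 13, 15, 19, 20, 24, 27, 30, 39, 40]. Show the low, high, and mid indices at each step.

Binary search for 20 in [2, 10, 13, 15, 19, 20, 24, 27, 30, 39, 40]:

lo=0, hi=10, mid=5, arr[mid]=20 -> Found target at index 5!

Binary search finds 20 at index 5 after 1 comparisons. The search repeatedly halves the search space by comparing with the middle element.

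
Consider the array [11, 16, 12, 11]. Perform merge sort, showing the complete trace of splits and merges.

Merge sort trace:

Split: [11, 16, 12, 11] -> [11, 16] and [12, 11]
  Split: [11, 16] -> [11] and [16]
  Merge: [11] + [16] -> [11, 16]
  Split: [12, 11] -> [12] and [11]
  Merge: [12] + [11] -> [11, 12]
Merge: [11, 16] + [11, 12] -> [11, 11, 12, 16]

Final sorted array: [11, 11, 12, 16]

The merge sort proceeds by recursively splitting the array and merging sorted halves.
After all merges, the sorted array is [11, 11, 12, 16].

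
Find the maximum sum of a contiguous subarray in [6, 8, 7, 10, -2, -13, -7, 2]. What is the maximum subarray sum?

Using Kadane's algorithm on [6, 8, 7, 10, -2, -13, -7, 2]:

Scanning through the array:
Position 1 (value 8): max_ending_here = 14, max_so_far = 14
Position 2 (value 7): max_ending_here = 21, max_so_far = 21
Position 3 (value 10): max_ending_here = 31, max_so_far = 31
Position 4 (value -2): max_ending_here = 29, max_so_far = 31
Position 5 (value -13): max_ending_here = 16, max_so_far = 31
Position 6 (value -7): max_ending_here = 9, max_so_far = 31
Position 7 (value 2): max_ending_here = 11, max_so_far = 31

Maximum subarray: [6, 8, 7, 10]
Maximum sum: 31

The maximum subarray is [6, 8, 7, 10] with sum 31. This subarray runs from index 0 to index 3.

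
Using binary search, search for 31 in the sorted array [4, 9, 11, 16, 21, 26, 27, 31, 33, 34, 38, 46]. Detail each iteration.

Binary search for 31 in [4, 9, 11, 16, 21, 26, 27, 31, 33, 34, 38, 46]:

lo=0, hi=11, mid=5, arr[mid]=26 -> 26 < 31, search right half
lo=6, hi=11, mid=8, arr[mid]=33 -> 33 > 31, search left half
lo=6, hi=7, mid=6, arr[mid]=27 -> 27 < 31, search right half
lo=7, hi=7, mid=7, arr[mid]=31 -> Found target at index 7!

Binary search finds 31 at index 7 after 4 comparisons. The search repeatedly halves the search space by comparing with the middle element.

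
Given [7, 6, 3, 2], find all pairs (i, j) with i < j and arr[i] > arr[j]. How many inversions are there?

Finding inversions in [7, 6, 3, 2]:

(0, 1): arr[0]=7 > arr[1]=6
(0, 2): arr[0]=7 > arr[2]=3
(0, 3): arr[0]=7 > arr[3]=2
(1, 2): arr[1]=6 > arr[2]=3
(1, 3): arr[1]=6 > arr[3]=2
(2, 3): arr[2]=3 > arr[3]=2

Total inversions: 6

The array has 6 inversion(s): (0,1), (0,2), (0,3), (1,2), (1,3), (2,3). Each pair (i,j) satisfies i < j and arr[i] > arr[j].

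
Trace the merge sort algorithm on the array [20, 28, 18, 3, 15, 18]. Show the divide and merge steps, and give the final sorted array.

Merge sort trace:

Split: [20, 28, 18, 3, 15, 18] -> [20, 28, 18] and [3, 15, 18]
  Split: [20, 28, 18] -> [20] and [28, 18]
    Split: [28, 18] -> [28] and [18]
    Merge: [28] + [18] -> [18, 28]
  Merge: [20] + [18, 28] -> [18, 20, 28]
  Split: [3, 15, 18] -> [3] and [15, 18]
    Split: [15, 18] -> [15] and [18]
    Merge: [15] + [18] -> [15, 18]
  Merge: [3] + [15, 18] -> [3, 15, 18]
Merge: [18, 20, 28] + [3, 15, 18] -> [3, 15, 18, 18, 20, 28]

Final sorted array: [3, 15, 18, 18, 20, 28]

The merge sort proceeds by recursively splitting the array and merging sorted halves.
After all merges, the sorted array is [3, 15, 18, 18, 20, 28].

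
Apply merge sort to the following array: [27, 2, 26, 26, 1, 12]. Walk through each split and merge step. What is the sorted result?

Merge sort trace:

Split: [27, 2, 26, 26, 1, 12] -> [27, 2, 26] and [26, 1, 12]
  Split: [27, 2, 26] -> [27] and [2, 26]
    Split: [2, 26] -> [2] and [26]
    Merge: [2] + [26] -> [2, 26]
  Merge: [27] + [2, 26] -> [2, 26, 27]
  Split: [26, 1, 12] -> [26] and [1, 12]
    Split: [1, 12] -> [1] and [12]
    Merge: [1] + [12] -> [1, 12]
  Merge: [26] + [1, 12] -> [1, 12, 26]
Merge: [2, 26, 27] + [1, 12, 26] -> [1, 2, 12, 26, 26, 27]

Final sorted array: [1, 2, 12, 26, 26, 27]

The merge sort proceeds by recursively splitting the array and merging sorted halves.
After all merges, the sorted array is [1, 2, 12, 26, 26, 27].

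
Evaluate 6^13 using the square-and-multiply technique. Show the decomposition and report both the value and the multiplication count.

Computing 6^13 by squaring (build up from 6^1; each line after the first costs one multiplication):

6^1 = 6
6^2 = (6^1)^2 = 6^2 = 36
6^3 = 6 * 6^2 = 6 * 36 = 216
6^6 = (6^3)^2 = 216^2 = 46656
6^12 = (6^6)^2 = 46656^2 = 2176782336
6^13 = 6 * 6^12 = 6 * 2176782336 = 13060694016

Result: 13060694016
Multiplications needed: 5 (5 lines after 6^1)

6^13 = 13060694016. Using exponentiation by squaring, this requires 5 multiplications. The key idea: if the exponent is even, square the half-power; if odd, multiply by the base once.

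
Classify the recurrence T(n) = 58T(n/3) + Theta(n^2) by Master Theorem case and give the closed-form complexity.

Master Theorem for T(n) = 58T(n/3) + O(n^2):

a = 58, b = 3, c = 2
log_b(a) = log_3(58) = 3.6960

Case 1: c = 2 < log_3(58) = 3.6960
T(n) = O(n^(log_3 58))

For T(n) = 58T(n/3) + O(n^2): log_3(58) = 3.6960. This is Case 1 of the Master Theorem (c < log_b(a), work dominated by leaves), giving O(n^(log_3 58)).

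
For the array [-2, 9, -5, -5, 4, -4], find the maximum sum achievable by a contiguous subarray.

Using Kadane's algorithm on [-2, 9, -5, -5, 4, -4]:

Scanning through the array:
Position 1 (value 9): max_ending_here = 9, max_so_far = 9
Position 2 (value -5): max_ending_here = 4, max_so_far = 9
Position 3 (value -5): max_ending_here = -1, max_so_far = 9
Position 4 (value 4): max_ending_here = 4, max_so_far = 9
Position 5 (value -4): max_ending_here = 0, max_so_far = 9

Maximum subarray: [9]
Maximum sum: 9

The maximum subarray is [9] with sum 9. This subarray runs from index 1 to index 1.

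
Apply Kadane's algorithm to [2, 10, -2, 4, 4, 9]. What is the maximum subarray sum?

Using Kadane's algorithm on [2, 10, -2, 4, 4, 9]:

Scanning through the array:
Position 1 (value 10): max_ending_here = 12, max_so_far = 12
Position 2 (value -2): max_ending_here = 10, max_so_far = 12
Position 3 (value 4): max_ending_here = 14, max_so_far = 14
Position 4 (value 4): max_ending_here = 18, max_so_far = 18
Position 5 (value 9): max_ending_here = 27, max_so_far = 27

Maximum subarray: [2, 10, -2, 4, 4, 9]
Maximum sum: 27

The maximum subarray is [2, 10, -2, 4, 4, 9] with sum 27. This subarray runs from index 0 to index 5.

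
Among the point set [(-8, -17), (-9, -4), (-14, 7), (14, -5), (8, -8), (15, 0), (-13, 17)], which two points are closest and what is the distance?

Computing all pairwise distances among 7 points:

d((-8, -17), (-9, -4)) = 13.0384
d((-8, -17), (-14, 7)) = 24.7386
d((-8, -17), (14, -5)) = 25.0599
d((-8, -17), (8, -8)) = 18.3576
d((-8, -17), (15, 0)) = 28.6007
d((-8, -17), (-13, 17)) = 34.3657
d((-9, -4), (-14, 7)) = 12.083
d((-9, -4), (14, -5)) = 23.0217
d((-9, -4), (8, -8)) = 17.4642
d((-9, -4), (15, 0)) = 24.3311
d((-9, -4), (-13, 17)) = 21.3776
d((-14, 7), (14, -5)) = 30.4631
d((-14, 7), (8, -8)) = 26.6271
d((-14, 7), (15, 0)) = 29.8329
d((-14, 7), (-13, 17)) = 10.0499
d((14, -5), (8, -8)) = 6.7082
d((14, -5), (15, 0)) = 5.099 <-- minimum
d((14, -5), (-13, 17)) = 34.8281
d((8, -8), (15, 0)) = 10.6301
d((8, -8), (-13, 17)) = 32.6497
d((15, 0), (-13, 17)) = 32.7567

Closest pair: (14, -5) and (15, 0) with distance 5.099

The closest pair is (14, -5) and (15, 0) with Euclidean distance 5.099. For 7 points, brute-force pairwise comparison is shown above. For large n, the divide-and-conquer algorithm (sort by x, recurse on halves, check the dividing strip) achieves O(n log n).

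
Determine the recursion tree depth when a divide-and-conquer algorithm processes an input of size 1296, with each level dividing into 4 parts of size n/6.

For divide and conquer with division factor 6:

Problem sizes at each level:
Level 0: 1296
Level 1: 216
Level 2: 36
Level 3: 6
Level 4: 1

The root is level 0 and the size-1 base case is level 4 (the tree spans levels 0 through 4, i.e. 5 levels counting the root), so the depth is the number of divisions: log_6(1296) = 4

The recursion tree depth is log_6(1296) = 4. At each level, the problem size is divided by 6, so it takes 4 divisions to reduce to a base case of size 1. The algorithm makes 4 recursive calls at each level.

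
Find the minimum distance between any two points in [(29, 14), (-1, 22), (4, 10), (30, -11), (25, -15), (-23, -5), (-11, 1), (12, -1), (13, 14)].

Computing all pairwise distances among 9 points:

d((29, 14), (-1, 22)) = 31.0483
d((29, 14), (4, 10)) = 25.318
d((29, 14), (30, -11)) = 25.02
d((29, 14), (25, -15)) = 29.2746
d((29, 14), (-23, -5)) = 55.3624
d((29, 14), (-11, 1)) = 42.0595
d((29, 14), (12, -1)) = 22.6716
d((29, 14), (13, 14)) = 16.0
d((-1, 22), (4, 10)) = 13.0
d((-1, 22), (30, -11)) = 45.2769
d((-1, 22), (25, -15)) = 45.2217
d((-1, 22), (-23, -5)) = 34.8281
d((-1, 22), (-11, 1)) = 23.2594
d((-1, 22), (12, -1)) = 26.4197
d((-1, 22), (13, 14)) = 16.1245
d((4, 10), (30, -11)) = 33.4215
d((4, 10), (25, -15)) = 32.6497
d((4, 10), (-23, -5)) = 30.8869
d((4, 10), (-11, 1)) = 17.4929
d((4, 10), (12, -1)) = 13.6015
d((4, 10), (13, 14)) = 9.8489
d((30, -11), (25, -15)) = 6.4031 <-- minimum
d((30, -11), (-23, -5)) = 53.3385
d((30, -11), (-11, 1)) = 42.72
d((30, -11), (12, -1)) = 20.5913
d((30, -11), (13, 14)) = 30.2324
d((25, -15), (-23, -5)) = 49.0306
d((25, -15), (-11, 1)) = 39.3954
d((25, -15), (12, -1)) = 19.105
d((25, -15), (13, 14)) = 31.3847
d((-23, -5), (-11, 1)) = 13.4164
d((-23, -5), (12, -1)) = 35.2278
d((-23, -5), (13, 14)) = 40.7063
d((-11, 1), (12, -1)) = 23.0868
d((-11, 1), (13, 14)) = 27.2947
d((12, -1), (13, 14)) = 15.0333

Closest pair: (30, -11) and (25, -15) with distance 6.4031

The closest pair is (30, -11) and (25, -15) with Euclidean distance 6.4031. For 9 points, brute-force pairwise comparison is shown above. For large n, the divide-and-conquer algorithm (sort by x, recurse on halves, check the dividing strip) achieves O(n log n).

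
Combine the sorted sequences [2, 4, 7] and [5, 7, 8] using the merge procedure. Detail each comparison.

Merging process:

Compare 2 vs 5: take 2 from left. Merged: [2]
Compare 4 vs 5: take 4 from left. Merged: [2, 4]
Compare 7 vs 5: take 5 from right. Merged: [2, 4, 5]
Compare 7 vs 7: take 7 from left. Merged: [2, 4, 5, 7]
Append remaining from right: [7, 8]. Merged: [2, 4, 5, 7, 7, 8]

Final merged array: [2, 4, 5, 7, 7, 8]
Total comparisons: 4

The merged array is [2, 4, 5, 7, 7, 8], requiring 4 comparisons. The merge step runs in O(n) time where n is the total number of elements.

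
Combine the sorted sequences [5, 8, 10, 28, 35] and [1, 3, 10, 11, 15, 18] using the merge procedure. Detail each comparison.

Merging process:

Compare 5 vs 1: take 1 from right. Merged: [1]
Compare 5 vs 3: take 3 from right. Merged: [1, 3]
Compare 5 vs 10: take 5 from left. Merged: [1, 3, 5]
Compare 8 vs 10: take 8 from left. Merged: [1, 3, 5, 8]
Compare 10 vs 10: take 10 from left. Merged: [1, 3, 5, 8, 10]
Compare 28 vs 10: take 10 from right. Merged: [1, 3, 5, 8, 10, 10]
Compare 28 vs 11: take 11 from right. Merged: [1, 3, 5, 8, 10, 10, 11]
Compare 28 vs 15: take 15 from right. Merged: [1, 3, 5, 8, 10, 10, 11, 15]
Compare 28 vs 18: take 18 from right. Merged: [1, 3, 5, 8, 10, 10, 11, 15, 18]
Append remaining from left: [28, 35]. Merged: [1, 3, 5, 8, 10, 10, 11, 15, 18, 28, 35]

Final merged array: [1, 3, 5, 8, 10, 10, 11, 15, 18, 28, 35]
Total comparisons: 9

The merged array is [1, 3, 5, 8, 10, 10, 11, 15, 18, 28, 35], requiring 9 comparisons. The merge step runs in O(n) time where n is the total number of elements.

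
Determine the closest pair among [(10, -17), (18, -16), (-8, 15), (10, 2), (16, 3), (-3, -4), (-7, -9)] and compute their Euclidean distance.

Computing all pairwise distances among 7 points:

d((10, -17), (18, -16)) = 8.0623
d((10, -17), (-8, 15)) = 36.7151
d((10, -17), (10, 2)) = 19.0
d((10, -17), (16, 3)) = 20.8806
d((10, -17), (-3, -4)) = 18.3848
d((10, -17), (-7, -9)) = 18.7883
d((18, -16), (-8, 15)) = 40.4599
d((18, -16), (10, 2)) = 19.6977
d((18, -16), (16, 3)) = 19.105
d((18, -16), (-3, -4)) = 24.1868
d((18, -16), (-7, -9)) = 25.9615
d((-8, 15), (10, 2)) = 22.2036
d((-8, 15), (16, 3)) = 26.8328
d((-8, 15), (-3, -4)) = 19.6469
d((-8, 15), (-7, -9)) = 24.0208
d((10, 2), (16, 3)) = 6.0828 <-- minimum
d((10, 2), (-3, -4)) = 14.3178
d((10, 2), (-7, -9)) = 20.2485
d((16, 3), (-3, -4)) = 20.2485
d((16, 3), (-7, -9)) = 25.9422
d((-3, -4), (-7, -9)) = 6.4031

Closest pair: (10, 2) and (16, 3) with distance 6.0828

The closest pair is (10, 2) and (16, 3) with Euclidean distance 6.0828. For 7 points, brute-force pairwise comparison is shown above. For large n, the divide-and-conquer algorithm (sort by x, recurse on halves, check the dividing strip) achieves O(n log n).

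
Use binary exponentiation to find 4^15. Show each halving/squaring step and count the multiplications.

Computing 4^15 by squaring (build up from 4^1; each line after the first costs one multiplication):

4^1 = 4
4^2 = (4^1)^2 = 4^2 = 16
4^3 = 4 * 4^2 = 4 * 16 = 64
4^6 = (4^3)^2 = 64^2 = 4096
4^7 = 4 * 4^6 = 4 * 4096 = 16384
4^14 = (4^7)^2 = 16384^2 = 268435456
4^15 = 4 * 4^14 = 4 * 268435456 = 1073741824

Result: 1073741824
Multiplications needed: 6 (6 lines after 4^1)

4^15 = 1073741824. Using exponentiation by squaring, this requires 6 multiplications. The key idea: if the exponent is even, square the half-power; if odd, multiply by the base once.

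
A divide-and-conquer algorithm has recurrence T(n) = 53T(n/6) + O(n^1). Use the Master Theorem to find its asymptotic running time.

Master Theorem for T(n) = 53T(n/6) + O(n^1):

a = 53, b = 6, c = 1
log_b(a) = log_6(53) = 2.2159

Case 1: c = 1 < log_6(53) = 2.2159
T(n) = O(n^(log_6 53))

For T(n) = 53T(n/6) + O(n^1): log_6(53) = 2.2159. This is Case 1 of the Master Theorem (c < log_b(a), work dominated by leaves), giving O(n^(log_6 53)).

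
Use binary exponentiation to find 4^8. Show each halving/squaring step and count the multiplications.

Computing 4^8 by squaring (build up from 4^1; each line after the first costs one multiplication):

4^1 = 4
4^2 = (4^1)^2 = 4^2 = 16
4^4 = (4^2)^2 = 16^2 = 256
4^8 = (4^4)^2 = 256^2 = 65536

Result: 65536
Multiplications needed: 3 (3 lines after 4^1)

4^8 = 65536. Using exponentiation by squaring, this requires 3 multiplications. The key idea: if the exponent is even, square the half-power; if odd, multiply by the base once.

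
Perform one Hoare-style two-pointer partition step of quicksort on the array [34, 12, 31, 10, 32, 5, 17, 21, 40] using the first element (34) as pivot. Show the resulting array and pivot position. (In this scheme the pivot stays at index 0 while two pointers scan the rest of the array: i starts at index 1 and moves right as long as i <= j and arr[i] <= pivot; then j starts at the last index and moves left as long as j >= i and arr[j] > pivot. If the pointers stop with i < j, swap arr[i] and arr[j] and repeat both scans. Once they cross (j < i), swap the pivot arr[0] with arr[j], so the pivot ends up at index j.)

Hoare-style two-pointer partition with pivot = 34:

Initial array: [34, 12, 31, 10, 32, 5, 17, 21, 40]

Pointers start at i = 1, j = 8.
i ends at 8, j ends at 7: the pointers have crossed (j < i), so scanning stops.

Swap pivot arr[0] with arr[7] to place pivot at position 7: [21, 12, 31, 10, 32, 5, 17, 34, 40]
Pivot position: 7

After partitioning with pivot 34, the array becomes [21, 12, 31, 10, 32, 5, 17, 34, 40]. The pivot is placed at index 7. All elements to the left of the pivot are <= 34, and all elements to the right are > 34.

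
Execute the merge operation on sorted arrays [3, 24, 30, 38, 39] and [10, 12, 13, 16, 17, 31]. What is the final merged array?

Merging process:

Compare 3 vs 10: take 3 from left. Merged: [3]
Compare 24 vs 10: take 10 from right. Merged: [3, 10]
Compare 24 vs 12: take 12 from right. Merged: [3, 10, 12]
Compare 24 vs 13: take 13 from right. Merged: [3, 10, 12, 13]
Compare 24 vs 16: take 16 from right. Merged: [3, 10, 12, 13, 16]
Compare 24 vs 17: take 17 from right. Merged: [3, 10, 12, 13, 16, 17]
Compare 24 vs 31: take 24 from left. Merged: [3, 10, 12, 13, 16, 17, 24]
Compare 30 vs 31: take 30 from left. Merged: [3, 10, 12, 13, 16, 17, 24, 30]
Compare 38 vs 31: take 31 from right. Merged: [3, 10, 12, 13, 16, 17, 24, 30, 31]
Append remaining from left: [38, 39]. Merged: [3, 10, 12, 13, 16, 17, 24, 30, 31, 38, 39]

Final merged array: [3, 10, 12, 13, 16, 17, 24, 30, 31, 38, 39]
Total comparisons: 9

The merged array is [3, 10, 12, 13, 16, 17, 24, 30, 31, 38, 39], requiring 9 comparisons. The merge step runs in O(n) time where n is the total number of elements.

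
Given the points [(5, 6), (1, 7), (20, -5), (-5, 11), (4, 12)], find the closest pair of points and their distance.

Computing all pairwise distances among 5 points:

d((5, 6), (1, 7)) = 4.1231 <-- minimum
d((5, 6), (20, -5)) = 18.6011
d((5, 6), (-5, 11)) = 11.1803
d((5, 6), (4, 12)) = 6.0828
d((1, 7), (20, -5)) = 22.4722
d((1, 7), (-5, 11)) = 7.2111
d((1, 7), (4, 12)) = 5.831
d((20, -5), (-5, 11)) = 29.6816
d((20, -5), (4, 12)) = 23.3452
d((-5, 11), (4, 12)) = 9.0554

Closest pair: (5, 6) and (1, 7) with distance 4.1231

The closest pair is (5, 6) and (1, 7) with Euclidean distance 4.1231. For 5 points, brute-force pairwise comparison is shown above. For large n, the divide-and-conquer algorithm (sort by x, recurse on halves, check the dividing strip) achieves O(n log n).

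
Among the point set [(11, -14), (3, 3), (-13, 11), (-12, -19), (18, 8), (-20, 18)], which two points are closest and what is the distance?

Computing all pairwise distances among 6 points:

d((11, -14), (3, 3)) = 18.7883
d((11, -14), (-13, 11)) = 34.6554
d((11, -14), (-12, -19)) = 23.5372
d((11, -14), (18, 8)) = 23.0868
d((11, -14), (-20, 18)) = 44.5533
d((3, 3), (-13, 11)) = 17.8885
d((3, 3), (-12, -19)) = 26.6271
d((3, 3), (18, 8)) = 15.8114
d((3, 3), (-20, 18)) = 27.4591
d((-13, 11), (-12, -19)) = 30.0167
d((-13, 11), (18, 8)) = 31.1448
d((-13, 11), (-20, 18)) = 9.8995 <-- minimum
d((-12, -19), (18, 8)) = 40.3609
d((-12, -19), (-20, 18)) = 37.855
d((18, 8), (-20, 18)) = 39.2938

Closest pair: (-13, 11) and (-20, 18) with distance 9.8995

The closest pair is (-13, 11) and (-20, 18) with Euclidean distance 9.8995. For 6 points, brute-force pairwise comparison is shown above. For large n, the divide-and-conquer algorithm (sort by x, recurse on halves, check the dividing strip) achieves O(n log n).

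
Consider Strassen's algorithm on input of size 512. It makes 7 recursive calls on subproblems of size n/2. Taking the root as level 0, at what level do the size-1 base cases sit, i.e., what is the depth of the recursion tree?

For divide and conquer with division factor 2:

Problem sizes at each level:
Level 0: 512
Level 1: 256
Level 2: 128
Level 3: 64
Level 4: 32
Level 5: 16
Level 6: 8
Level 7: 4
Level 8: 2
Level 9: 1

The root is level 0 and the size-1 base case is level 9 (the tree spans levels 0 through 9, i.e. 10 levels counting the root), so the depth is the number of divisions: log_2(512) = 9

The recursion tree depth is log_2(512) = 9. At each level, the problem size is divided by 2, so it takes 9 divisions to reduce to a base case of size 1. The algorithm makes 7 recursive calls at each level.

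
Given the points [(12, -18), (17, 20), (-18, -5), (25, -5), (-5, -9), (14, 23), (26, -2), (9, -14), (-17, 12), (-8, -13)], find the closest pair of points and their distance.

Computing all pairwise distances among 10 points:

d((12, -18), (17, 20)) = 38.3275
d((12, -18), (-18, -5)) = 32.6956
d((12, -18), (25, -5)) = 18.3848
d((12, -18), (-5, -9)) = 19.2354
d((12, -18), (14, 23)) = 41.0488
d((12, -18), (26, -2)) = 21.2603
d((12, -18), (9, -14)) = 5.0
d((12, -18), (-17, 12)) = 41.7253
d((12, -18), (-8, -13)) = 20.6155
d((17, 20), (-18, -5)) = 43.0116
d((17, 20), (25, -5)) = 26.2488
d((17, 20), (-5, -9)) = 36.4005
d((17, 20), (14, 23)) = 4.2426
d((17, 20), (26, -2)) = 23.7697
d((17, 20), (9, -14)) = 34.9285
d((17, 20), (-17, 12)) = 34.9285
d((17, 20), (-8, -13)) = 41.4005
d((-18, -5), (25, -5)) = 43.0
d((-18, -5), (-5, -9)) = 13.6015
d((-18, -5), (14, 23)) = 42.5206
d((-18, -5), (26, -2)) = 44.1022
d((-18, -5), (9, -14)) = 28.4605
d((-18, -5), (-17, 12)) = 17.0294
d((-18, -5), (-8, -13)) = 12.8062
d((25, -5), (-5, -9)) = 30.2655
d((25, -5), (14, 23)) = 30.0832
d((25, -5), (26, -2)) = 3.1623 <-- minimum
d((25, -5), (9, -14)) = 18.3576
d((25, -5), (-17, 12)) = 45.31
d((25, -5), (-8, -13)) = 33.9559
d((-5, -9), (14, 23)) = 37.2156
d((-5, -9), (26, -2)) = 31.7805
d((-5, -9), (9, -14)) = 14.8661
d((-5, -9), (-17, 12)) = 24.1868
d((-5, -9), (-8, -13)) = 5.0
d((14, 23), (26, -2)) = 27.7308
d((14, 23), (9, -14)) = 37.3363
d((14, 23), (-17, 12)) = 32.8938
d((14, 23), (-8, -13)) = 42.19
d((26, -2), (9, -14)) = 20.8087
d((26, -2), (-17, 12)) = 45.2217
d((26, -2), (-8, -13)) = 35.7351
d((9, -14), (-17, 12)) = 36.7696
d((9, -14), (-8, -13)) = 17.0294
d((-17, 12), (-8, -13)) = 26.5707

Closest pair: (25, -5) and (26, -2) with distance 3.1623

The closest pair is (25, -5) and (26, -2) with Euclidean distance 3.1623. For 10 points, brute-force pairwise comparison is shown above. For large n, the divide-and-conquer algorithm (sort by x, recurse on halves, check the dividing strip) achieves O(n log n).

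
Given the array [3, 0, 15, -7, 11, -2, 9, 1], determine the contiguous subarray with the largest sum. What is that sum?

Using Kadane's algorithm on [3, 0, 15, -7, 11, -2, 9, 1]:

Scanning through the array:
Position 1 (value 0): max_ending_here = 3, max_so_far = 3
Position 2 (value 15): max_ending_here = 18, max_so_far = 18
Position 3 (value -7): max_ending_here = 11, max_so_far = 18
Position 4 (value 11): max_ending_here = 22, max_so_far = 22
Position 5 (value -2): max_ending_here = 20, max_so_far = 22
Position 6 (value 9): max_ending_here = 29, max_so_far = 29
Position 7 (value 1): max_ending_here = 30, max_so_far = 30

Maximum subarray: [3, 0, 15, -7, 11, -2, 9, 1]
Maximum sum: 30

The maximum subarray is [3, 0, 15, -7, 11, -2, 9, 1] with sum 30. This subarray runs from index 0 to index 7.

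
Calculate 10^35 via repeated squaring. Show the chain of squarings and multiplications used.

Computing 10^35 by squaring (build up from 10^1; each line after the first costs one multiplication):

10^1 = 10
10^2 = (10^1)^2 = 10^2 = 100
10^4 = (10^2)^2 = 100^2 = 10000
10^8 = (10^4)^2 = 10000^2 = 100000000
10^16 = (10^8)^2 = 100000000^2 = 10000000000000000
10^17 = 10 * 10^16 = 10 * 10000000000000000 = 100000000000000000
10^34 = (10^17)^2 = 100000000000000000^2 = 10000000000000000000000000000000000
10^35 = 10 * 10^34 = 10 * 10000000000000000000000000000000000 = 100000000000000000000000000000000000

Result: 100000000000000000000000000000000000
Multiplications needed: 7 (7 lines after 10^1)

10^35 = 100000000000000000000000000000000000. Using exponentiation by squaring, this requires 7 multiplications. The key idea: if the exponent is even, square the half-power; if odd, multiply by the base once.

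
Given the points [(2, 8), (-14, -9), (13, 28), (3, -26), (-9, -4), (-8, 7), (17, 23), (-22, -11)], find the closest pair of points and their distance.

Computing all pairwise distances among 8 points:

d((2, 8), (-14, -9)) = 23.3452
d((2, 8), (13, 28)) = 22.8254
d((2, 8), (3, -26)) = 34.0147
d((2, 8), (-9, -4)) = 16.2788
d((2, 8), (-8, 7)) = 10.0499
d((2, 8), (17, 23)) = 21.2132
d((2, 8), (-22, -11)) = 30.6105
d((-14, -9), (13, 28)) = 45.8039
d((-14, -9), (3, -26)) = 24.0416
d((-14, -9), (-9, -4)) = 7.0711
d((-14, -9), (-8, 7)) = 17.088
d((-14, -9), (17, 23)) = 44.5533
d((-14, -9), (-22, -11)) = 8.2462
d((13, 28), (3, -26)) = 54.9181
d((13, 28), (-9, -4)) = 38.833
d((13, 28), (-8, 7)) = 29.6985
d((13, 28), (17, 23)) = 6.4031 <-- minimum
d((13, 28), (-22, -11)) = 52.4023
d((3, -26), (-9, -4)) = 25.0599
d((3, -26), (-8, 7)) = 34.7851
d((3, -26), (17, 23)) = 50.9608
d((3, -26), (-22, -11)) = 29.1548
d((-9, -4), (-8, 7)) = 11.0454
d((-9, -4), (17, 23)) = 37.4833
d((-9, -4), (-22, -11)) = 14.7648
d((-8, 7), (17, 23)) = 29.6816
d((-8, 7), (-22, -11)) = 22.8035
d((17, 23), (-22, -11)) = 51.7397

Closest pair: (13, 28) and (17, 23) with distance 6.4031

The closest pair is (13, 28) and (17, 23) with Euclidean distance 6.4031. For 8 points, brute-force pairwise comparison is shown above. For large n, the divide-and-conquer algorithm (sort by x, recurse on halves, check the dividing strip) achieves O(n log n).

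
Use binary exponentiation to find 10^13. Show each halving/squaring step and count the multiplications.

Computing 10^13 by squaring (build up from 10^1; each line after the first costs one multiplication):

10^1 = 10
10^2 = (10^1)^2 = 10^2 = 100
10^3 = 10 * 10^2 = 10 * 100 = 1000
10^6 = (10^3)^2 = 1000^2 = 1000000
10^12 = (10^6)^2 = 1000000^2 = 1000000000000
10^13 = 10 * 10^12 = 10 * 1000000000000 = 10000000000000

Result: 10000000000000
Multiplications needed: 5 (5 lines after 10^1)

10^13 = 10000000000000. Using exponentiation by squaring, this requires 5 multiplications. The key idea: if the exponent is even, square the half-power; if odd, multiply by the base once.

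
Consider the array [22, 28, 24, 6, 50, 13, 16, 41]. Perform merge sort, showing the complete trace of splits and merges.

Merge sort trace:

Split: [22, 28, 24, 6, 50, 13, 16, 41] -> [22, 28, 24, 6] and [50, 13, 16, 41]
  Split: [22, 28, 24, 6] -> [22, 28] and [24, 6]
    Split: [22, 28] -> [22] and [28]
    Merge: [22] + [28] -> [22, 28]
    Split: [24, 6] -> [24] and [6]
    Merge: [24] + [6] -> [6, 24]
  Merge: [22, 28] + [6, 24] -> [6, 22, 24, 28]
  Split: [50, 13, 16, 41] -> [50, 13] and [16, 41]
    Split: [50, 13] -> [50] and [13]
    Merge: [50] + [13] -> [13, 50]
    Split: [16, 41] -> [16] and [41]
    Merge: [16] + [41] -> [16, 41]
  Merge: [13, 50] + [16, 41] -> [13, 16, 41, 50]
Merge: [6, 22, 24, 28] + [13, 16, 41, 50] -> [6, 13, 16, 22, 24, 28, 41, 50]

Final sorted array: [6, 13, 16, 22, 24, 28, 41, 50]

The merge sort proceeds by recursively splitting the array and merging sorted halves.
After all merges, the sorted array is [6, 13, 16, 22, 24, 28, 41, 50].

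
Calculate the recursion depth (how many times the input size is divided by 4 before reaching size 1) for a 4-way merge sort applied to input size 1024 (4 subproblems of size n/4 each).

For divide and conquer with division factor 4:

Problem sizes at each level:
Level 0: 1024
Level 1: 256
Level 2: 64
Level 3: 16
Level 4: 4
Level 5: 1

The root is level 0 and the size-1 base case is level 5 (the tree spans levels 0 through 5, i.e. 6 levels counting the root), so the depth is the number of divisions: log_4(1024) = 5

The recursion tree depth is log_4(1024) = 5. At each level, the problem size is divided by 4, so it takes 5 divisions to reduce to a base case of size 1. The algorithm makes 4 recursive calls at each level.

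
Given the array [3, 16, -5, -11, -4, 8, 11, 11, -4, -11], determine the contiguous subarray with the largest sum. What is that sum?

Using Kadane's algorithm on [3, 16, -5, -11, -4, 8, 11, 11, -4, -11]:

Scanning through the array:
Position 1 (value 16): max_ending_here = 19, max_so_far = 19
Position 2 (value -5): max_ending_here = 14, max_so_far = 19
Position 3 (value -11): max_ending_here = 3, max_so_far = 19
Position 4 (value -4): max_ending_here = -1, max_so_far = 19
Position 5 (value 8): max_ending_here = 8, max_so_far = 19
Position 6 (value 11): max_ending_here = 19, max_so_far = 19
Position 7 (value 11): max_ending_here = 30, max_so_far = 30
Position 8 (value -4): max_ending_here = 26, max_so_far = 30
Position 9 (value -11): max_ending_here = 15, max_so_far = 30

Maximum subarray: [8, 11, 11]
Maximum sum: 30

The maximum subarray is [8, 11, 11] with sum 30. This subarray runs from index 5 to index 7.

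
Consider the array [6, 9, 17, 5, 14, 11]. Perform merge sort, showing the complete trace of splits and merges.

Merge sort trace:

Split: [6, 9, 17, 5, 14, 11] -> [6, 9, 17] and [5, 14, 11]
  Split: [6, 9, 17] -> [6] and [9, 17]
    Split: [9, 17] -> [9] and [17]
    Merge: [9] + [17] -> [9, 17]
  Merge: [6] + [9, 17] -> [6, 9, 17]
  Split: [5, 14, 11] -> [5] and [14, 11]
    Split: [14, 11] -> [14] and [11]
    Merge: [14] + [11] -> [11, 14]
  Merge: [5] + [11, 14] -> [5, 11, 14]
Merge: [6, 9, 17] + [5, 11, 14] -> [5, 6, 9, 11, 14, 17]

Final sorted array: [5, 6, 9, 11, 14, 17]

The merge sort proceeds by recursively splitting the array and merging sorted halves.
After all merges, the sorted array is [5, 6, 9, 11, 14, 17].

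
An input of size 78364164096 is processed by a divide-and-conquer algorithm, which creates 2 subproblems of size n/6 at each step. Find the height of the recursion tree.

For divide and conquer with division factor 6:

Problem sizes at each level:
Level 0: 78364164096
Level 1: 13060694016
Level 2: 2176782336
Level 3: 362797056
Level 4: 60466176
Level 5: 10077696
Level 6: 1679616
Level 7: 279936
Level 8: 46656
Level 9: 7776
Level 10: 1296
Level 11: 216
Level 12: 36
Level 13: 6
Level 14: 1

The root is level 0 and the size-1 base case is level 14 (the tree spans levels 0 through 14, i.e. 15 levels counting the root), so the depth is the number of divisions: log_6(78364164096) = 14

The recursion tree depth is log_6(78364164096) = 14. At each level, the problem size is divided by 6, so it takes 14 divisions to reduce to a base case of size 1. The algorithm makes 2 recursive calls at each level.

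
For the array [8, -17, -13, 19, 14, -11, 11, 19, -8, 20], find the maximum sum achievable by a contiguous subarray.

Using Kadane's algorithm on [8, -17, -13, 19, 14, -11, 11, 19, -8, 20]:

Scanning through the array:
Position 1 (value -17): max_ending_here = -9, max_so_far = 8
Position 2 (value -13): max_ending_here = -13, max_so_far = 8
Position 3 (value 19): max_ending_here = 19, max_so_far = 19
Position 4 (value 14): max_ending_here = 33, max_so_far = 33
Position 5 (value -11): max_ending_here = 22, max_so_far = 33
Position 6 (value 11): max_ending_here = 33, max_so_far = 33
Position 7 (value 19): max_ending_here = 52, max_so_far = 52
Position 8 (value -8): max_ending_here = 44, max_so_far = 52
Position 9 (value 20): max_ending_here = 64, max_so_far = 64

Maximum subarray: [19, 14, -11, 11, 19, -8, 20]
Maximum sum: 64

The maximum subarray is [19, 14, -11, 11, 19, -8, 20] with sum 64. This subarray runs from index 3 to index 9.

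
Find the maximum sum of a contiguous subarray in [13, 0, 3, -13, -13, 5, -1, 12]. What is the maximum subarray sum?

Using Kadane's algorithm on [13, 0, 3, -13, -13, 5, -1, 12]:

Scanning through the array:
Position 1 (value 0): max_ending_here = 13, max_so_far = 13
Position 2 (value 3): max_ending_here = 16, max_so_far = 16
Position 3 (value -13): max_ending_here = 3, max_so_far = 16
Position 4 (value -13): max_ending_here = -10, max_so_far = 16
Position 5 (value 5): max_ending_here = 5, max_so_far = 16
Position 6 (value -1): max_ending_here = 4, max_so_far = 16
Position 7 (value 12): max_ending_here = 16, max_so_far = 16

Maximum subarray: [13, 0, 3]
Maximum sum: 16

The maximum subarray is [13, 0, 3] with sum 16. This subarray runs from index 0 to index 2.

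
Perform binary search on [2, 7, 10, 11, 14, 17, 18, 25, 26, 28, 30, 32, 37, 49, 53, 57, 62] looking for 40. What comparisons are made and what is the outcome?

Binary search for 40 in [2, 7, 10, 11, 14, 17, 18, 25, 26, 28, 30, 32, 37, 49, 53, 57, 62]:

lo=0, hi=16, mid=8, arr[mid]=26 -> 26 < 40, search right half
lo=9, hi=16, mid=12, arr[mid]=37 -> 37 < 40, search right half
lo=13, hi=16, mid=14, arr[mid]=53 -> 53 > 40, search left half
lo=13, hi=13, mid=13, arr[mid]=49 -> 49 > 40, search left half
lo=13 > hi=12, target 40 not found

Binary search determines that 40 is not in the array after 4 comparisons. The search space was exhausted without finding the target.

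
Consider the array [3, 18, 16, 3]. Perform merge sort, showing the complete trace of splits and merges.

Merge sort trace:

Split: [3, 18, 16, 3] -> [3, 18] and [16, 3]
  Split: [3, 18] -> [3] and [18]
  Merge: [3] + [18] -> [3, 18]
  Split: [16, 3] -> [16] and [3]
  Merge: [16] + [3] -> [3, 16]
Merge: [3, 18] + [3, 16] -> [3, 3, 16, 18]

Final sorted array: [3, 3, 16, 18]

The merge sort proceeds by recursively splitting the array and merging sorted halves.
After all merges, the sorted array is [3, 3, 16, 18].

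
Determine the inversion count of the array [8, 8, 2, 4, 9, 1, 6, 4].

Finding inversions in [8, 8, 2, 4, 9, 1, 6, 4]:

(0, 2): arr[0]=8 > arr[2]=2
(0, 3): arr[0]=8 > arr[3]=4
(0, 5): arr[0]=8 > arr[5]=1
(0, 6): arr[0]=8 > arr[6]=6
(0, 7): arr[0]=8 > arr[7]=4
(1, 2): arr[1]=8 > arr[2]=2
(1, 3): arr[1]=8 > arr[3]=4
(1, 5): arr[1]=8 > arr[5]=1
(1, 6): arr[1]=8 > arr[6]=6
(1, 7): arr[1]=8 > arr[7]=4
(2, 5): arr[2]=2 > arr[5]=1
(3, 5): arr[3]=4 > arr[5]=1
(4, 5): arr[4]=9 > arr[5]=1
(4, 6): arr[4]=9 > arr[6]=6
(4, 7): arr[4]=9 > arr[7]=4
(6, 7): arr[6]=6 > arr[7]=4

Total inversions: 16

The array has 16 inversion(s): (0,2), (0,3), (0,5), (0,6), (0,7), (1,2), (1,3), (1,5), (1,6), (1,7), (2,5), (3,5), (4,5), (4,6), (4,7), (6,7). Each pair (i,j) satisfies i < j and arr[i] > arr[j].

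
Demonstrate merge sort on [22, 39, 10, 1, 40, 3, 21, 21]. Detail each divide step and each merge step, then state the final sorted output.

Merge sort trace:

Split: [22, 39, 10, 1, 40, 3, 21, 21] -> [22, 39, 10, 1] and [40, 3, 21, 21]
  Split: [22, 39, 10, 1] -> [22, 39] and [10, 1]
    Split: [22, 39] -> [22] and [39]
    Merge: [22] + [39] -> [22, 39]
    Split: [10, 1] -> [10] and [1]
    Merge: [10] + [1] -> [1, 10]
  Merge: [22, 39] + [1, 10] -> [1, 10, 22, 39]
  Split: [40, 3, 21, 21] -> [40, 3] and [21, 21]
    Split: [40, 3] -> [40] and [3]
    Merge: [40] + [3] -> [3, 40]
    Split: [21, 21] -> [21] and [21]
    Merge: [21] + [21] -> [21, 21]
  Merge: [3, 40] + [21, 21] -> [3, 21, 21, 40]
Merge: [1, 10, 22, 39] + [3, 21, 21, 40] -> [1, 3, 10, 21, 21, 22, 39, 40]

Final sorted array: [1, 3, 10, 21, 21, 22, 39, 40]

The merge sort proceeds by recursively splitting the array and merging sorted halves.
After all merges, the sorted array is [1, 3, 10, 21, 21, 22, 39, 40].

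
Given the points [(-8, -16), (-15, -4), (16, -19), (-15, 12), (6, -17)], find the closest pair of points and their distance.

Computing all pairwise distances among 5 points:

d((-8, -16), (-15, -4)) = 13.8924
d((-8, -16), (16, -19)) = 24.1868
d((-8, -16), (-15, 12)) = 28.8617
d((-8, -16), (6, -17)) = 14.0357
d((-15, -4), (16, -19)) = 34.4384
d((-15, -4), (-15, 12)) = 16.0
d((-15, -4), (6, -17)) = 24.6982
d((16, -19), (-15, 12)) = 43.8406
d((16, -19), (6, -17)) = 10.198 <-- minimum
d((-15, 12), (6, -17)) = 35.805

Closest pair: (16, -19) and (6, -17) with distance 10.198

The closest pair is (16, -19) and (6, -17) with Euclidean distance 10.198. For 5 points, brute-force pairwise comparison is shown above. For large n, the divide-and-conquer algorithm (sort by x, recurse on halves, check the dividing strip) achieves O(n log n).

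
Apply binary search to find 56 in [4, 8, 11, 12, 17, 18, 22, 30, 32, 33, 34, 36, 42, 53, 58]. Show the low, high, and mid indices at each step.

Binary search for 56 in [4, 8, 11, 12, 17, 18, 22, 30, 32, 33, 34, 36, 42, 53, 58]:

lo=0, hi=14, mid=7, arr[mid]=30 -> 30 < 56, search right half
lo=8, hi=14, mid=11, arr[mid]=36 -> 36 < 56, search right half
lo=12, hi=14, mid=13, arr[mid]=53 -> 53 < 56, search right half
lo=14, hi=14, mid=14, arr[mid]=58 -> 58 > 56, search left half
lo=14 > hi=13, target 56 not found

Binary search determines that 56 is not in the array after 4 comparisons. The search space was exhausted without finding the target.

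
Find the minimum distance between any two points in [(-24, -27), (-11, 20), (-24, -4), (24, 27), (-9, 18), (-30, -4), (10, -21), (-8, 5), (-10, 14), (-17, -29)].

Computing all pairwise distances among 10 points:

d((-24, -27), (-11, 20)) = 48.7647
d((-24, -27), (-24, -4)) = 23.0
d((-24, -27), (24, 27)) = 72.2496
d((-24, -27), (-9, 18)) = 47.4342
d((-24, -27), (-30, -4)) = 23.7697
d((-24, -27), (10, -21)) = 34.5254
d((-24, -27), (-8, 5)) = 35.7771
d((-24, -27), (-10, 14)) = 43.3244
d((-24, -27), (-17, -29)) = 7.2801
d((-11, 20), (-24, -4)) = 27.2947
d((-11, 20), (24, 27)) = 35.6931
d((-11, 20), (-9, 18)) = 2.8284 <-- minimum
d((-11, 20), (-30, -4)) = 30.6105
d((-11, 20), (10, -21)) = 46.0652
d((-11, 20), (-8, 5)) = 15.2971
d((-11, 20), (-10, 14)) = 6.0828
d((-11, 20), (-17, -29)) = 49.366
d((-24, -4), (24, 27)) = 57.1402
d((-24, -4), (-9, 18)) = 26.6271
d((-24, -4), (-30, -4)) = 6.0
d((-24, -4), (10, -21)) = 38.0132
d((-24, -4), (-8, 5)) = 18.3576
d((-24, -4), (-10, 14)) = 22.8035
d((-24, -4), (-17, -29)) = 25.9615
d((24, 27), (-9, 18)) = 34.2053
d((24, 27), (-30, -4)) = 62.2656
d((24, 27), (10, -21)) = 50.0
d((24, 27), (-8, 5)) = 38.833
d((24, 27), (-10, 14)) = 36.4005
d((24, 27), (-17, -29)) = 69.4046
d((-9, 18), (-30, -4)) = 30.4138
d((-9, 18), (10, -21)) = 43.382
d((-9, 18), (-8, 5)) = 13.0384
d((-9, 18), (-10, 14)) = 4.1231
d((-9, 18), (-17, -29)) = 47.676
d((-30, -4), (10, -21)) = 43.4626
d((-30, -4), (-8, 5)) = 23.7697
d((-30, -4), (-10, 14)) = 26.9072
d((-30, -4), (-17, -29)) = 28.178
d((10, -21), (-8, 5)) = 31.6228
d((10, -21), (-10, 14)) = 40.3113
d((10, -21), (-17, -29)) = 28.1603
d((-8, 5), (-10, 14)) = 9.2195
d((-8, 5), (-17, -29)) = 35.171
d((-10, 14), (-17, -29)) = 43.566

Closest pair: (-11, 20) and (-9, 18) with distance 2.8284

The closest pair is (-11, 20) and (-9, 18) with Euclidean distance 2.8284. For 10 points, brute-force pairwise comparison is shown above. For large n, the divide-and-conquer algorithm (sort by x, recurse on halves, check the dividing strip) achieves O(n log n).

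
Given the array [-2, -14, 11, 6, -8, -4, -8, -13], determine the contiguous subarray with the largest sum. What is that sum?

Using Kadane's algorithm on [-2, -14, 11, 6, -8, -4, -8, -13]:

Scanning through the array:
Position 1 (value -14): max_ending_here = -14, max_so_far = -2
Position 2 (value 11): max_ending_here = 11, max_so_far = 11
Position 3 (value 6): max_ending_here = 17, max_so_far = 17
Position 4 (value -8): max_ending_here = 9, max_so_far = 17
Position 5 (value -4): max_ending_here = 5, max_so_far = 17
Position 6 (value -8): max_ending_here = -3, max_so_far = 17
Position 7 (value -13): max_ending_here = -13, max_so_far = 17

Maximum subarray: [11, 6]
Maximum sum: 17

The maximum subarray is [11, 6] with sum 17. This subarray runs from index 2 to index 3.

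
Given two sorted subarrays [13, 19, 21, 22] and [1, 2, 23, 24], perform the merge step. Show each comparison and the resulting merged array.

Merging process:

Compare 13 vs 1: take 1 from right. Merged: [1]
Compare 13 vs 2: take 2 from right. Merged: [1, 2]
Compare 13 vs 23: take 13 from left. Merged: [1, 2, 13]
Compare 19 vs 23: take 19 from left. Merged: [1, 2, 13, 19]
Compare 21 vs 23: take 21 from left. Merged: [1, 2, 13, 19, 21]
Compare 22 vs 23: take 22 from left. Merged: [1, 2, 13, 19, 21, 22]
Append remaining from right: [23, 24]. Merged: [1, 2, 13, 19, 21, 22, 23, 24]

Final merged array: [1, 2, 13, 19, 21, 22, 23, 24]
Total comparisons: 6

The merged array is [1, 2, 13, 19, 21, 22, 23, 24], requiring 6 comparisons. The merge step runs in O(n) time where n is the total number of elements.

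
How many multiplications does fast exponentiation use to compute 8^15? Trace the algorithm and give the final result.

Computing 8^15 by squaring (build up from 8^1; each line after the first costs one multiplication):

8^1 = 8
8^2 = (8^1)^2 = 8^2 = 64
8^3 = 8 * 8^2 = 8 * 64 = 512
8^6 = (8^3)^2 = 512^2 = 262144
8^7 = 8 * 8^6 = 8 * 262144 = 2097152
8^14 = (8^7)^2 = 2097152^2 = 4398046511104
8^15 = 8 * 8^14 = 8 * 4398046511104 = 35184372088832

Result: 35184372088832
Multiplications needed: 6 (6 lines after 8^1)

8^15 = 35184372088832. Using exponentiation by squaring, this requires 6 multiplications. The key idea: if the exponent is even, square the half-power; if odd, multiply by the base once.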